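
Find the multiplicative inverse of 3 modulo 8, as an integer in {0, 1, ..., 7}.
3^(−1) ≡ 3 (mod 8)

Apply the extended Euclidean algorithm to (8, 3), tracking rows (r, s, t) with s·8 + t·3 = r. Each division r_prev = q·r_cur + r_new produces the new row as (previous row) − q·(current row):
  row A: (8, 1, 0)   [1·8 + 0·3 = 8]
  row B: (3, 0, 1)   [0·8 + 1·3 = 3]
  8 = 2·3 + 2   → row C = row A − 2·row B = (2, 1, −2)   [check: 1·8 − 2·3 = 2]
  3 = 1·2 + 1   → row D = row B − 1·row C = (1, −1, 3)   [check: −1·8 + 3·3 = 1]
  2 = 2·1 + 0   → remainder 0, stop. gcd = 1 (last nonzero row D).
The gcd is 1, so 3 is invertible mod 8. The last nonzero row gives −1·8 + 3·3 = 1, so t = 3. So 3^(−1) ≡ 3 (mod 8). Verify: 3 · 3 = 9 ≡ 1 (mod 8). ✓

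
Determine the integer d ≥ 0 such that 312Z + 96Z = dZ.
In the PID Z, (a, b) is generated by gcd(a, b). Compute gcd(312, 96) with the extended Euclidean algorithm, tracking rows (r, s, t) with s·312 + t·96 = r:
  row A: (312, 1, 0)   [1·312 + 0·96 = 312]
  row B: (96, 0, 1)   [0·312 + 1·96 = 96]
  312 = 3·96 + 24   → row C = row A − 3·row B = (24, 1, −3)   [check: 1·312 − 3·96 = 24]
  96 = 4·24 + 0   → remainder 0, stop. gcd = 24 (last nonzero row C).
So gcd(312, 96) = 24, with Bézout identity 1·312 − 3·96 = 24. Containment (⊇): the Bézout identity exhibits 24 as an element of (312, 96), giving (24) ⊆ (312, 96). Containment (⊆): since 24 | 312 and 24 | 96 (312 = 24·13, 96 = 24·4), every Z-linear combination of 312 and 96 is divisible by 24, so (312, 96) ⊆ (24). Therefore (312, 96) = (24), d = 24.

Final answer: (312, 96) = (24); d = 24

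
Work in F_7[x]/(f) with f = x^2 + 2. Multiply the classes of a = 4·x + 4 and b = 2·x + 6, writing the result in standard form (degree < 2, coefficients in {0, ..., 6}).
Multiply as integer polynomials: a · b = 8·x^2 + 32·x + 24. Reducing coefficients mod 7: a · b ≡ x^2 + 4·x + 3. Now divide by f(x) = x^2 + 2 in F_7[x], eliminating the leading term at each step:
  leading term x^2: subtract (1)·f(x) = x^2 + 2, leaving 4·x + 1 (coefficients mod 7)
The degree is now < 2, so this is the remainder. Hence a · b ≡ 4·x + 1 in F_7[x]/(f).

Final answer: a · b ≡ 4·x + 1 (mod f(x))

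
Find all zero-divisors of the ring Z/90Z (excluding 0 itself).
An element a ∈ Z/90Z (with a ≠ 0) is a zero-divisor iff gcd(a, 90) > 1 (because a is a unit precisely when gcd(a, n) = 1, and in Z/nZ every nonzero, non-unit element is a zero-divisor). Scan a = 1, ..., 89 and keep those with gcd(a, 90) > 1:
  gcd(2, 90) = 2, gcd(3, 90) = 3, gcd(4, 90) = 2, gcd(5, 90) = 5, gcd(6, 90) = 6, gcd(8, 90) = 2, gcd(9, 90) = 9, gcd(10, 90) = 10, gcd(12, 90) = 6, gcd(14, 90) = 2, gcd(15, 90) = 15, gcd(16, 90) = 2, gcd(18, 90) = 18, gcd(20, 90) = 10, gcd(21, 90) = 3, gcd(22, 90) = 2, gcd(24, 90) = 6, gcd(25, 90) = 5, gcd(26, 90) = 2, gcd(27, 90) = 9, gcd(28, 90) = 2, gcd(30, 90) = 30, gcd(32, 90) = 2, gcd(33, 90) = 3, gcd(34, 90) = 2, gcd(35, 90) = 5, gcd(36, 90) = 18, gcd(38, 90) = 2, gcd(39, 90) = 3, gcd(40, 90) = 10, gcd(42, 90) = 6, gcd(44, 90) = 2, gcd(45, 90) = 45, gcd(46, 90) = 2, gcd(48, 90) = 6, gcd(50, 90) = 10, gcd(51, 90) = 3, gcd(52, 90) = 2, gcd(54, 90) = 18, gcd(55, 90) = 5, gcd(56, 90) = 2, gcd(57, 90) = 3, gcd(58, 90) = 2, gcd(60, 90) = 30, gcd(62, 90) = 2, gcd(63, 90) = 9, gcd(64, 90) = 2, gcd(65, 90) = 5, gcd(66, 90) = 6, gcd(68, 90) = 2, gcd(69, 90) = 3, gcd(70, 90) = 10, gcd(72, 90) = 18, gcd(74, 90) = 2, gcd(75, 90) = 15, gcd(76, 90) = 2, gcd(78, 90) = 6, gcd(80, 90) = 10, gcd(81, 90) = 9, gcd(82, 90) = 2, gcd(84, 90) = 6, gcd(85, 90) = 5, gcd(86, 90) = 2, gcd(87, 90) = 3, gcd(88, 90) = 2.
All other a ∈ {1, ..., 89} have gcd(a, 90) = 1 and are units. So the nonzero zero-divisors are exactly the 65 values of a appearing in this scan.

Final answer: nonzero zero-divisors of Z/90Z = {2, 3, 4, 5, 6, 8, 9, 10, 12, 14, 15, 16, 18, 20, 21, 22, 24, 25, 26, 27, 28, 30, 32, 33, 34, 35, 36, 38, 39, 40, 42, 44, 45, 46, 48, 50, 51, 52, 54, 55, 56, 57, 58, 60, 62, 63, 64, 65, 66, 68, 69, 70, 72, 74, 75, 76, 78, 80, 81, 82, 84, 85, 86, 87, 88}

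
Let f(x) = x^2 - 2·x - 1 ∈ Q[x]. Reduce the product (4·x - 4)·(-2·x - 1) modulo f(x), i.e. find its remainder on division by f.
First multiply in Q[x] without reducing: a · b = -8·x^2 + 4·x + 4. Now divide by f(x) = x^2 - 2·x - 1, eliminating the leading term at each step:
  leading term -8·x^2: subtract (-8)·f(x) = -8·x^2 + 16·x + 8, leaving -12·x - 4
The degree is now < 2, so this is the remainder. Hence a · b ≡ -12·x - 4 in Q[x]/(f).

Final answer: a · b ≡ -12·x - 4 (mod f(x))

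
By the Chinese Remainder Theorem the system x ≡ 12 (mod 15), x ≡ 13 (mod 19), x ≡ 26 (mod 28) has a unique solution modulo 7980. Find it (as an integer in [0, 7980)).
The moduli 15, 19, 28 are pairwise coprime, so by the CRT there is a unique solution mod 15·19·28 = 7980.
Solve by successive substitution. Start with x ≡ 12 (mod 15).
  Combine with x ≡ 13 (mod 19): write x = 12 + 15·t and require 12 + 15·t ≡ 13 (mod 19), i.e. 15·t ≡ 13 − 12 ≡ 1 (mod 19). Since 15^(−1) ≡ 14 (mod 19), t ≡ 14·1 ≡ 14 (mod 19). So x ≡ 12 + 15·14 = 222 (mod 285).
  Combine with x ≡ 26 (mod 28): write x = 222 + 285·t and require 222 + 285·t ≡ 26 (mod 28), i.e. 285·t ≡ 26 − 222 ≡ 0 (mod 28). Since 285^(−1) ≡ 17 (mod 28) (285 ≡ 5 (mod 28)), t ≡ 17·0 ≡ 0 (mod 28). So x ≡ 222 + 285·0 = 222 (mod 7980).
Unique solution in [0, 7980): x = 222.

Final answer: x ≡ 222 (mod 7980); the representative in [0, 7980) is 222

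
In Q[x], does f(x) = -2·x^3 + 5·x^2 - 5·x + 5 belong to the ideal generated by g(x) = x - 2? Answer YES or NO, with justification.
NO

In Q[x] the ideal (g) consists of all multiples of g, so f ∈ (g) iff g | f, i.e. iff the remainder of f on division by g is 0. Divide f by g (g is monic, so eliminate the leading term of the running remainder at each step):
  leading term -2·x^3: subtract (-2·x^2)·g(x) = -2·x^3 + 4·x^2, leaving x^2 - 5·x + 5
  leading term x^2: subtract (x)·g(x) = x^2 - 2·x, leaving 5 - 3·x
  leading term -3·x: subtract (-3)·g(x) = 6 - 3·x, leaving -1
The remainder r(x) = -1 ≠ 0 (and deg r < deg g), so g ∤ f, i.e. f ∉ (g).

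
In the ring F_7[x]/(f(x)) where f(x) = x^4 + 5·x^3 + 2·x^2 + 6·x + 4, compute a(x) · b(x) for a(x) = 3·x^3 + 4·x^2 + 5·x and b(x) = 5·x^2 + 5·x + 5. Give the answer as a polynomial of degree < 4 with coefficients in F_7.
a · b ≡ 6·x^3 + 2·x + 6 (mod f(x))

Multiply as integer polynomials: a · b = 15·x^5 + 35·x^4 + 60·x^3 + 45·x^2 + 25·x. Reducing coefficients mod 7: a · b ≡ x^5 + 4·x^3 + 3·x^2 + 4·x. Now divide by f(x) = x^4 + 5·x^3 + 2·x^2 + 6·x + 4 in F_7[x], eliminating the leading term at each step:
  leading term x^5: subtract (x)·f(x) = x^5 + 5·x^4 + 2·x^3 + 6·x^2 + 4·x, leaving 2·x^4 + 2·x^3 + 4·x^2 (coefficients mod 7)
  leading term 2·x^4: subtract (2)·f(x) = 2·x^4 + 3·x^3 + 4·x^2 + 5·x + 1, leaving 6·x^3 + 2·x + 6 (coefficients mod 7)
The degree is now < 4, so this is the remainder. Hence a · b ≡ 6·x^3 + 2·x + 6 in F_7[x]/(f).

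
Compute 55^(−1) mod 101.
Apply the extended Euclidean algorithm to (101, 55), tracking rows (r, s, t) with s·101 + t·55 = r. Each division r_prev = q·r_cur + r_new produces the new row as (previous row) − q·(current row):
  row A: (101, 1, 0)   [1·101 + 0·55 = 101]
  row B: (55, 0, 1)   [0·101 + 1·55 = 55]
  101 = 1·55 + 46   → row C = row A − 1·row B = (46, 1, −1)   [check: 1·101 − 1·55 = 46]
  55 = 1·46 + 9   → row D = row B − 1·row C = (9, −1, 2)   [check: −1·101 + 2·55 = 9]
  46 = 5·9 + 1   → row E = row C − 5·row D = (1, 6, −11)   [check: 6·101 − 11·55 = 1]
  9 = 9·1 + 0   → remainder 0, stop. gcd = 1 (last nonzero row E).
The gcd is 1, so 55 is invertible mod 101. The last nonzero row gives 6·101 − 11·55 = 1, so t = −11. So 55^(−1) ≡ −11 ≡ 90 (mod 101). Verify: 55 · 90 = 4950 ≡ 1 (mod 101). ✓

Final answer: 55^(−1) ≡ 90 (mod 101)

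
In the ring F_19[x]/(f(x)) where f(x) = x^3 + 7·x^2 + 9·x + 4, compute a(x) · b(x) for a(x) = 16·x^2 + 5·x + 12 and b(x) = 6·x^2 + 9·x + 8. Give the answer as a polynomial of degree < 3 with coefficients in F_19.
Multiply as integer polynomials: a · b = 96·x^4 + 174·x^3 + 245·x^2 + 148·x + 96. Reducing coefficients mod 19: a · b ≡ x^4 + 3·x^3 + 17·x^2 + 15·x + 1. Now divide by f(x) = x^3 + 7·x^2 + 9·x + 4 in F_19[x], eliminating the leading term at each step:
  leading term x^4: subtract (x)·f(x) = x^4 + 7·x^3 + 9·x^2 + 4·x, leaving 15·x^3 + 8·x^2 + 11·x + 1 (coefficients mod 19)
  leading term 15·x^3: subtract (15)·f(x) = 15·x^3 + 10·x^2 + 2·x + 3, leaving 17·x^2 + 9·x + 17 (coefficients mod 19)
The degree is now < 3, so this is the remainder. Hence a · b ≡ 17·x^2 + 9·x + 17 in F_19[x]/(f).

Final answer: a · b ≡ 17·x^2 + 9·x + 17 (mod f(x))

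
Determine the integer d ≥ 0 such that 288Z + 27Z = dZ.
(288, 27) = (9); d = 9

In the PID Z, (a, b) is generated by gcd(a, b). Compute gcd(288, 27) with the extended Euclidean algorithm, tracking rows (r, s, t) with s·288 + t·27 = r:
  row A: (288, 1, 0)   [1·288 + 0·27 = 288]
  row B: (27, 0, 1)   [0·288 + 1·27 = 27]
  288 = 10·27 + 18   → row C = row A − 10·row B = (18, 1, −10)   [check: 1·288 − 10·27 = 18]
  27 = 1·18 + 9   → row D = row B − 1·row C = (9, −1, 11)   [check: −1·288 + 11·27 = 9]
  18 = 2·9 + 0   → remainder 0, stop. gcd = 9 (last nonzero row D).
So gcd(288, 27) = 9, with Bézout identity −1·288 + 11·27 = 9. Containment (⊇): the Bézout identity exhibits 9 as an element of (288, 27), giving (9) ⊆ (288, 27). Containment (⊆): since 9 | 288 and 9 | 27 (288 = 9·32, 27 = 9·3), every Z-linear combination of 288 and 27 is divisible by 9, so (288, 27) ⊆ (9). Therefore (288, 27) = (9), d = 9.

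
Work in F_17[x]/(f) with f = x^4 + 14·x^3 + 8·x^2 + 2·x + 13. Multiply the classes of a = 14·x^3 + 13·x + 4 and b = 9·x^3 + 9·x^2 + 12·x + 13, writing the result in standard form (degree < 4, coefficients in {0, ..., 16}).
a · b ≡ 16·x^3 + 6·x^2 + 9·x + 12 (mod f(x))

Multiply as integer polynomials: a · b = 126·x^6 + 126·x^5 + 285·x^4 + 335·x^3 + 192·x^2 + 217·x + 52. Reducing coefficients mod 17: a · b ≡ 7·x^6 + 7·x^5 + 13·x^4 + 12·x^3 + 5·x^2 + 13·x + 1. Now divide by f(x) = x^4 + 14·x^3 + 8·x^2 + 2·x + 13 in F_17[x], eliminating the leading term at each step:
  leading term 7·x^6: subtract (7·x^2)·f(x) = 7·x^6 + 13·x^5 + 5·x^4 + 14·x^3 + 6·x^2, leaving 11·x^5 + 8·x^4 + 15·x^3 + 16·x^2 + 13·x + 1 (coefficients mod 17)
  leading term 11·x^5: subtract (11·x)·f(x) = 11·x^5 + x^4 + 3·x^3 + 5·x^2 + 7·x, leaving 7·x^4 + 12·x^3 + 11·x^2 + 6·x + 1 (coefficients mod 17)
  leading term 7·x^4: subtract (7)·f(x) = 7·x^4 + 13·x^3 + 5·x^2 + 14·x + 6, leaving 16·x^3 + 6·x^2 + 9·x + 12 (coefficients mod 17)
The degree is now < 4, so this is the remainder. Hence a · b ≡ 16·x^3 + 6·x^2 + 9·x + 12 in F_17[x]/(f).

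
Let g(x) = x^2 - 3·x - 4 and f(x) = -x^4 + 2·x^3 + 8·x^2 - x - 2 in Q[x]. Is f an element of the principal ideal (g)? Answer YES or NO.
In Q[x] the ideal (g) consists of all multiples of g, so f ∈ (g) iff g | f, i.e. iff the remainder of f on division by g is 0. Divide f by g (g is monic, so eliminate the leading term of the running remainder at each step):
  leading term -x^4: subtract (-x^2)·g(x) = -x^4 + 3·x^3 + 4·x^2, leaving -x^3 + 4·x^2 - x - 2
  leading term -x^3: subtract (-x)·g(x) = -x^3 + 3·x^2 + 4·x, leaving x^2 - 5·x - 2
  leading term x^2: subtract (1)·g(x) = x^2 - 3·x - 4, leaving 2 - 2·x
The remainder r(x) = 2 - 2·x ≠ 0 (and deg r < deg g), so g ∤ f, i.e. f ∉ (g).

Final answer: NO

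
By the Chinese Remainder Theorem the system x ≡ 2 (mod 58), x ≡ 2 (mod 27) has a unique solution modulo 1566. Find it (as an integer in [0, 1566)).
The moduli 58, 27 are pairwise coprime, so by the CRT there is a unique solution mod 58·27 = 1566.
Solve by successive substitution. Start with x ≡ 2 (mod 58).
  Combine with x ≡ 2 (mod 27): write x = 2 + 58·t and require 2 + 58·t ≡ 2 (mod 27), i.e. 58·t ≡ 2 − 2 ≡ 0 (mod 27). Since 58^(−1) ≡ 7 (mod 27) (58 ≡ 4 (mod 27)), t ≡ 7·0 ≡ 0 (mod 27). So x ≡ 2 + 58·0 = 2 (mod 1566).
Unique solution in [0, 1566): x = 2.

Final answer: x ≡ 2 (mod 1566); the representative in [0, 1566) is 2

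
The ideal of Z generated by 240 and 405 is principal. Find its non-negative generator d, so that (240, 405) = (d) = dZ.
In the PID Z, (a, b) is generated by gcd(a, b). Compute gcd(405, 240) with the extended Euclidean algorithm, tracking rows (r, s, t) with s·405 + t·240 = r:
  row A: (405, 1, 0)   [1·405 + 0·240 = 405]
  row B: (240, 0, 1)   [0·405 + 1·240 = 240]
  405 = 1·240 + 165   → row C = row A − 1·row B = (165, 1, −1)   [check: 1·405 − 1·240 = 165]
  240 = 1·165 + 75   → row D = row B − 1·row C = (75, −1, 2)   [check: −1·405 + 2·240 = 75]
  165 = 2·75 + 15   → row E = row C − 2·row D = (15, 3, −5)   [check: 3·405 − 5·240 = 15]
  75 = 5·15 + 0   → remainder 0, stop. gcd = 15 (last nonzero row E).
So gcd(240, 405) = 15, with Bézout identity 3·405 − 5·240 = 15. Containment (⊇): the Bézout identity exhibits 15 as an element of (240, 405), giving (15) ⊆ (240, 405). Containment (⊆): since 15 | 240 and 15 | 405 (240 = 15·16, 405 = 15·27), every Z-linear combination of 240 and 405 is divisible by 15, so (240, 405) ⊆ (15). Therefore (240, 405) = (15), d = 15.

Final answer: (240, 405) = (15); d = 15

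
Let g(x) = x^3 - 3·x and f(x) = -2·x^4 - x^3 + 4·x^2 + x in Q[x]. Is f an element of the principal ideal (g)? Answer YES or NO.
NO

In Q[x] the ideal (g) consists of all multiples of g, so f ∈ (g) iff g | f, i.e. iff the remainder of f on division by g is 0. Divide f by g (g is monic, so eliminate the leading term of the running remainder at each step):
  leading term -2·x^4: subtract (-2·x)·g(x) = -2·x^4 + 6·x^2, leaving -x^3 - 2·x^2 + x
  leading term -x^3: subtract (-1)·g(x) = -x^3 + 3·x, leaving -2·x^2 - 2·x
The remainder r(x) = -2·x^2 - 2·x ≠ 0 (and deg r < deg g), so g ∤ f, i.e. f ∉ (g).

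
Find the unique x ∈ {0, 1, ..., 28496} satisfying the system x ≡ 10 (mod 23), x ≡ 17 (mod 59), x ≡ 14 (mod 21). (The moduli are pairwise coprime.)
The moduli 23, 59, 21 are pairwise coprime, so by the CRT there is a unique solution mod 23·59·21 = 28497.
Solve by successive substitution. Start with x ≡ 10 (mod 23).
  Combine with x ≡ 17 (mod 59): write x = 10 + 23·t and require 10 + 23·t ≡ 17 (mod 59), i.e. 23·t ≡ 17 − 10 ≡ 7 (mod 59). Since 23^(−1) ≡ 18 (mod 59), t ≡ 18·7 ≡ 8 (mod 59). So x ≡ 10 + 23·8 = 194 (mod 1357).
  Combine with x ≡ 14 (mod 21): write x = 194 + 1357·t and require 194 + 1357·t ≡ 14 (mod 21), i.e. 1357·t ≡ 14 − 194 ≡ 9 (mod 21). Since 1357^(−1) ≡ 13 (mod 21) (1357 ≡ 13 (mod 21)), t ≡ 13·9 ≡ 12 (mod 21). So x ≡ 194 + 1357·12 = 16478 (mod 28497).
Unique solution in [0, 28497): x = 16478.

Final answer: x ≡ 16478 (mod 28497); the representative in [0, 28497) is 16478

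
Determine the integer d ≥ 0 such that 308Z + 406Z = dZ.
(308, 406) = (14); d = 14

In the PID Z, (a, b) is generated by gcd(a, b). Compute gcd(406, 308) with the extended Euclidean algorithm, tracking rows (r, s, t) with s·406 + t·308 = r:
  row A: (406, 1, 0)   [1·406 + 0·308 = 406]
  row B: (308, 0, 1)   [0·406 + 1·308 = 308]
  406 = 1·308 + 98   → row C = row A − 1·row B = (98, 1, −1)   [check: 1·406 − 1·308 = 98]
  308 = 3·98 + 14   → row D = row B − 3·row C = (14, −3, 4)   [check: −3·406 + 4·308 = 14]
  98 = 7·14 + 0   → remainder 0, stop. gcd = 14 (last nonzero row D).
So gcd(308, 406) = 14, with Bézout identity −3·406 + 4·308 = 14. Containment (⊇): the Bézout identity exhibits 14 as an element of (308, 406), giving (14) ⊆ (308, 406). Containment (⊆): since 14 | 308 and 14 | 406 (308 = 14·22, 406 = 14·29), every Z-linear combination of 308 and 406 is divisible by 14, so (308, 406) ⊆ (14). Therefore (308, 406) = (14), d = 14.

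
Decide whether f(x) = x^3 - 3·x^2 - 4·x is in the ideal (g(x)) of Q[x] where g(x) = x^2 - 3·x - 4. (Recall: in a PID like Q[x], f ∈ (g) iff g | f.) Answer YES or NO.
In Q[x] the ideal (g) consists of all multiples of g, so f ∈ (g) iff g | f, i.e. iff the remainder of f on division by g is 0. Divide f by g (g is monic, so eliminate the leading term of the running remainder at each step):
  leading term x^3: subtract (x)·g(x) = x^3 - 3·x^2 - 4·x, leaving 0
The remainder is 0, so f(x) = g(x) · h(x) with h(x) = x. Hence g | f, i.e. f ∈ (g).

Final answer: YES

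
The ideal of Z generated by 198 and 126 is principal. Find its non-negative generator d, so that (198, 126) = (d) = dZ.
In the PID Z, (a, b) is generated by gcd(a, b). Compute gcd(198, 126) with the extended Euclidean algorithm, tracking rows (r, s, t) with s·198 + t·126 = r:
  row A: (198, 1, 0)   [1·198 + 0·126 = 198]
  row B: (126, 0, 1)   [0·198 + 1·126 = 126]
  198 = 1·126 + 72   → row C = row A − 1·row B = (72, 1, −1)   [check: 1·198 − 1·126 = 72]
  126 = 1·72 + 54   → row D = row B − 1·row C = (54, −1, 2)   [check: −1·198 + 2·126 = 54]
  72 = 1·54 + 18   → row E = row C − 1·row D = (18, 2, −3)   [check: 2·198 − 3·126 = 18]
  54 = 3·18 + 0   → remainder 0, stop. gcd = 18 (last nonzero row E).
So gcd(198, 126) = 18, with Bézout identity 2·198 − 3·126 = 18. Containment (⊇): the Bézout identity exhibits 18 as an element of (198, 126), giving (18) ⊆ (198, 126). Containment (⊆): since 18 | 198 and 18 | 126 (198 = 18·11, 126 = 18·7), every Z-linear combination of 198 and 126 is divisible by 18, so (198, 126) ⊆ (18). Therefore (198, 126) = (18), d = 18.

Final answer: (198, 126) = (18); d = 18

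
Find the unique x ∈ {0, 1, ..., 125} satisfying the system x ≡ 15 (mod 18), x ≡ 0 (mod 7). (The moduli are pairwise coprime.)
The moduli 18, 7 are pairwise coprime, so by the CRT there is a unique solution mod 18·7 = 126.
Solve by successive substitution. Start with x ≡ 15 (mod 18).
  Combine with x ≡ 0 (mod 7): write x = 15 + 18·t and require 15 + 18·t ≡ 0 (mod 7), i.e. 18·t ≡ 0 − 15 ≡ 6 (mod 7). Since 18^(−1) ≡ 2 (mod 7) (18 ≡ 4 (mod 7)), t ≡ 2·6 ≡ 5 (mod 7). So x ≡ 15 + 18·5 = 105 (mod 126).
Unique solution in [0, 126): x = 105.

Final answer: x ≡ 105 (mod 126); the representative in [0, 126) is 105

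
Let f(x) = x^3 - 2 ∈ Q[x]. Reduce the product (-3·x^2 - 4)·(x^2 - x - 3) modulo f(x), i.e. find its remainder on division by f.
First multiply in Q[x] without reducing: a · b = -3·x^4 + 3·x^3 + 5·x^2 + 4·x + 12. Now divide by f(x) = x^3 - 2, eliminating the leading term at each step:
  leading term -3·x^4: subtract (-3·x)·f(x) = -3·x^4 + 6·x, leaving 3·x^3 + 5·x^2 - 2·x + 12
  leading term 3·x^3: subtract (3)·f(x) = 3·x^3 - 6, leaving 5·x^2 - 2·x + 18
The degree is now < 3, so this is the remainder. Hence a · b ≡ 5·x^2 - 2·x + 18 in Q[x]/(f).

Final answer: a · b ≡ 5·x^2 - 2·x + 18 (mod f(x))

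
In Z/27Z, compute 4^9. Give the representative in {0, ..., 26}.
Use repeated squaring. Binary(9) = 1001. Walk through the bits of the exponent 9 left-to-right: at each bit after the leading one, square the running value, then multiply by 4 if the bit is 1 (always reducing mod 27):
  bit 1 = 1 (leading): start with 4.
  bit 2 = 0: square 4^2 = 16 (mod 27).
  bit 3 = 0: square 16^2 = 256 ≡ 13 (mod 27).
  bit 4 = 1: square 13^2 = 169 ≡ 7; bit is 1, so multiply 7·4 = 28 ≡ 1 (mod 27).
Final value: 4^9 ≡ 1 (mod 27).

Final answer: 1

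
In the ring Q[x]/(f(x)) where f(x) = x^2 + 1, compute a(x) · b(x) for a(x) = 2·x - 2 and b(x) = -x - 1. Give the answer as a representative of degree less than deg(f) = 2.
a · b ≡ 4 (mod f(x))

First multiply in Q[x] without reducing: a · b = 2 - 2·x^2. Now divide by f(x) = x^2 + 1, eliminating the leading term at each step:
  leading term -2·x^2: subtract (-2)·f(x) = -2·x^2 - 2, leaving 4
The degree is now < 2, so this is the remainder. Hence a · b ≡ 4 in Q[x]/(f).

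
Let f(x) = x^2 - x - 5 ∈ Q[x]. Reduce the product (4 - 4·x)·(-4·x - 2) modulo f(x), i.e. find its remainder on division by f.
First multiply in Q[x] without reducing: a · b = 16·x^2 - 8·x - 8. Now divide by f(x) = x^2 - x - 5, eliminating the leading term at each step:
  leading term 16·x^2: subtract (16)·f(x) = 16·x^2 - 16·x - 80, leaving 8·x + 72
The degree is now < 2, so this is the remainder. Hence a · b ≡ 8·x + 72 in Q[x]/(f).

Final answer: a · b ≡ 8·x + 72 (mod f(x))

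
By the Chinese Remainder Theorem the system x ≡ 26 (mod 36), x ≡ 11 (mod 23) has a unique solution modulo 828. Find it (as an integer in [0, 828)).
x ≡ 494 (mod 828); the representative in [0, 828) is 494

The moduli 36, 23 are pairwise coprime, so by the CRT there is a unique solution mod 36·23 = 828.
Solve by successive substitution. Start with x ≡ 26 (mod 36).
  Combine with x ≡ 11 (mod 23): write x = 26 + 36·t and require 26 + 36·t ≡ 11 (mod 23), i.e. 36·t ≡ 11 − 26 ≡ 8 (mod 23). Since 36^(−1) ≡ 16 (mod 23) (36 ≡ 13 (mod 23)), t ≡ 16·8 ≡ 13 (mod 23). So x ≡ 26 + 36·13 = 494 (mod 828).
Unique solution in [0, 828): x = 494.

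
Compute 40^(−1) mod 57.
Apply the extended Euclidean algorithm to (57, 40), tracking rows (r, s, t) with s·57 + t·40 = r. Each division r_prev = q·r_cur + r_new produces the new row as (previous row) − q·(current row):
  row A: (57, 1, 0)   [1·57 + 0·40 = 57]
  row B: (40, 0, 1)   [0·57 + 1·40 = 40]
  57 = 1·40 + 17   → row C = row A − 1·row B = (17, 1, −1)   [check: 1·57 − 1·40 = 17]
  40 = 2·17 + 6   → row D = row B − 2·row C = (6, −2, 3)   [check: −2·57 + 3·40 = 6]
  17 = 2·6 + 5   → row E = row C − 2·row D = (5, 5, −7)   [check: 5·57 − 7·40 = 5]
  6 = 1·5 + 1   → row F = row D − 1·row E = (1, −7, 10)   [check: −7·57 + 10·40 = 1]
  5 = 5·1 + 0   → remainder 0, stop. gcd = 1 (last nonzero row F).
The gcd is 1, so 40 is invertible mod 57. The last nonzero row gives −7·57 + 10·40 = 1, so t = 10. So 40^(−1) ≡ 10 (mod 57). Verify: 40 · 10 = 400 ≡ 1 (mod 57). ✓

Final answer: 40^(−1) ≡ 10 (mod 57)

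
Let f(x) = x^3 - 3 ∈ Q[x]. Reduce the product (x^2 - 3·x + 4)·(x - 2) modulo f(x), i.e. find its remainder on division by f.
a · b ≡ -5·x^2 + 10·x - 5 (mod f(x))

First multiply in Q[x] without reducing: a · b = x^3 - 5·x^2 + 10·x - 8. Now divide by f(x) = x^3 - 3, eliminating the leading term at each step:
  leading term x^3: subtract (1)·f(x) = x^3 - 3, leaving -5·x^2 + 10·x - 5
The degree is now < 3, so this is the remainder. Hence a · b ≡ -5·x^2 + 10·x - 5 in Q[x]/(f).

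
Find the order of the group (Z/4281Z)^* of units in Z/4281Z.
(Z/4281Z)^* consists of the classes a with gcd(a, 4281) = 1, so its order is φ(4281). φ is multiplicative, with φ(p^e) = p^e − p^(e−1). Factorise 4281 = 3 · 1427. Then
  φ(4281) = (3 − 1) · (1427 − 1) = 2 · 1426 = 2852.
Thus |(Z/4281Z)^*| = 2852.

Final answer: |(Z/4281Z)^*| = 2852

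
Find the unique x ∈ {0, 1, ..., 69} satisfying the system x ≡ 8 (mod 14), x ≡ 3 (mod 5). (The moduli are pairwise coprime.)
The moduli 14, 5 are pairwise coprime, so by the CRT there is a unique solution mod 14·5 = 70.
Solve by successive substitution. Start with x ≡ 8 (mod 14).
  Combine with x ≡ 3 (mod 5): write x = 8 + 14·t and require 8 + 14·t ≡ 3 (mod 5), i.e. 14·t ≡ 3 − 8 ≡ 0 (mod 5). Since 14^(−1) ≡ 4 (mod 5) (14 ≡ 4 (mod 5)), t ≡ 4·0 ≡ 0 (mod 5). So x ≡ 8 + 14·0 = 8 (mod 70).
Unique solution in [0, 70): x = 8.

Final answer: x ≡ 8 (mod 70); the representative in [0, 70) is 8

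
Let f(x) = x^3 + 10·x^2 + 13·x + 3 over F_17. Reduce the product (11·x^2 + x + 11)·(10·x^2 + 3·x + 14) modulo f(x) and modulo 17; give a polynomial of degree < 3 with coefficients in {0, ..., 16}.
Multiply as integer polynomials: a · b = 110·x^4 + 43·x^3 + 267·x^2 + 47·x + 154. Reducing coefficients mod 17: a · b ≡ 8·x^4 + 9·x^3 + 12·x^2 + 13·x + 1. Now divide by f(x) = x^3 + 10·x^2 + 13·x + 3 in F_17[x], eliminating the leading term at each step:
  leading term 8·x^4: subtract (8·x)·f(x) = 8·x^4 + 12·x^3 + 2·x^2 + 7·x, leaving 14·x^3 + 10·x^2 + 6·x + 1 (coefficients mod 17)
  leading term 14·x^3: subtract (14)·f(x) = 14·x^3 + 4·x^2 + 12·x + 8, leaving 6·x^2 + 11·x + 10 (coefficients mod 17)
The degree is now < 3, so this is the remainder. Hence a · b ≡ 6·x^2 + 11·x + 10 in F_17[x]/(f).

Final answer: a · b ≡ 6·x^2 + 11·x + 10 (mod f(x))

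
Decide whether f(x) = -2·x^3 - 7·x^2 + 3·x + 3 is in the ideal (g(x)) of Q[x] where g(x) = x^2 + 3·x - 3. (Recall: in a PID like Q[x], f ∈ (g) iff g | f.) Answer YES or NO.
YES

In Q[x] the ideal (g) consists of all multiples of g, so f ∈ (g) iff g | f, i.e. iff the remainder of f on division by g is 0. Divide f by g (g is monic, so eliminate the leading term of the running remainder at each step):
  leading term -2·x^3: subtract (-2·x)·g(x) = -2·x^3 - 6·x^2 + 6·x, leaving -x^2 - 3·x + 3
  leading term -x^2: subtract (-1)·g(x) = -x^2 - 3·x + 3, leaving 0
The remainder is 0, so f(x) = g(x) · h(x) with h(x) = -2·x - 1. Hence g | f, i.e. f ∈ (g).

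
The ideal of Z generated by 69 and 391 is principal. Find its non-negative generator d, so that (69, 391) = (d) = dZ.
(69, 391) = (23); d = 23

In the PID Z, (a, b) is generated by gcd(a, b). Compute gcd(391, 69) with the extended Euclidean algorithm, tracking rows (r, s, t) with s·391 + t·69 = r:
  row A: (391, 1, 0)   [1·391 + 0·69 = 391]
  row B: (69, 0, 1)   [0·391 + 1·69 = 69]
  391 = 5·69 + 46   → row C = row A − 5·row B = (46, 1, −5)   [check: 1·391 − 5·69 = 46]
  69 = 1·46 + 23   → row D = row B − 1·row C = (23, −1, 6)   [check: −1·391 + 6·69 = 23]
  46 = 2·23 + 0   → remainder 0, stop. gcd = 23 (last nonzero row D).
So gcd(69, 391) = 23, with Bézout identity −1·391 + 6·69 = 23. Containment (⊇): the Bézout identity exhibits 23 as an element of (69, 391), giving (23) ⊆ (69, 391). Containment (⊆): since 23 | 69 and 23 | 391 (69 = 23·3, 391 = 23·17), every Z-linear combination of 69 and 391 is divisible by 23, so (69, 391) ⊆ (23). Therefore (69, 391) = (23), d = 23.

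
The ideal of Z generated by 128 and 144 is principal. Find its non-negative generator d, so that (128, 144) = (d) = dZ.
In the PID Z, (a, b) is generated by gcd(a, b). Compute gcd(144, 128) with the extended Euclidean algorithm, tracking rows (r, s, t) with s·144 + t·128 = r:
  row A: (144, 1, 0)   [1·144 + 0·128 = 144]
  row B: (128, 0, 1)   [0·144 + 1·128 = 128]
  144 = 1·128 + 16   → row C = row A − 1·row B = (16, 1, −1)   [check: 1·144 − 1·128 = 16]
  128 = 8·16 + 0   → remainder 0, stop. gcd = 16 (last nonzero row C).
So gcd(128, 144) = 16, with Bézout identity 1·144 − 1·128 = 16. Containment (⊇): the Bézout identity exhibits 16 as an element of (128, 144), giving (16) ⊆ (128, 144). Containment (⊆): since 16 | 128 and 16 | 144 (128 = 16·8, 144 = 16·9), every Z-linear combination of 128 and 144 is divisible by 16, so (128, 144) ⊆ (16). Therefore (128, 144) = (16), d = 16.

Final answer: (128, 144) = (16); d = 16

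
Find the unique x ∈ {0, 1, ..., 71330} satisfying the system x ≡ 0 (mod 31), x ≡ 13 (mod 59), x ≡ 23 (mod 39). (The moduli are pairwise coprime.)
The moduli 31, 59, 39 are pairwise coprime, so by the CRT there is a unique solution mod 31·59·39 = 71331.
Solve by successive substitution. Start with x ≡ 0 (mod 31).
  Combine with x ≡ 13 (mod 59): write x = 31·t and require 31·t ≡ 13 (mod 59). Since 31^(−1) ≡ 40 (mod 59), t ≡ 40·13 ≡ 48 (mod 59). So x ≡ 31·48 = 1488 (mod 1829).
  Combine with x ≡ 23 (mod 39): write x = 1488 + 1829·t and require 1488 + 1829·t ≡ 23 (mod 39), i.e. 1829·t ≡ 23 − 1488 ≡ 17 (mod 39). Since 1829^(−1) ≡ 29 (mod 39) (1829 ≡ 35 (mod 39)), t ≡ 29·17 ≡ 25 (mod 39). So x ≡ 1488 + 1829·25 = 47213 (mod 71331).
Unique solution in [0, 71331): x = 47213.

Final answer: x ≡ 47213 (mod 71331); the representative in [0, 71331) is 47213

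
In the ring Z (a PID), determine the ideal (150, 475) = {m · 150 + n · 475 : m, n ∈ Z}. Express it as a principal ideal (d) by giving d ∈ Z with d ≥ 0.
In the PID Z, (a, b) is generated by gcd(a, b). Compute gcd(475, 150) with the extended Euclidean algorithm, tracking rows (r, s, t) with s·475 + t·150 = r:
  row A: (475, 1, 0)   [1·475 + 0·150 = 475]
  row B: (150, 0, 1)   [0·475 + 1·150 = 150]
  475 = 3·150 + 25   → row C = row A − 3·row B = (25, 1, −3)   [check: 1·475 − 3·150 = 25]
  150 = 6·25 + 0   → remainder 0, stop. gcd = 25 (last nonzero row C).
So gcd(150, 475) = 25, with Bézout identity 1·475 − 3·150 = 25. Containment (⊇): the Bézout identity exhibits 25 as an element of (150, 475), giving (25) ⊆ (150, 475). Containment (⊆): since 25 | 150 and 25 | 475 (150 = 25·6, 475 = 25·19), every Z-linear combination of 150 and 475 is divisible by 25, so (150, 475) ⊆ (25). Therefore (150, 475) = (25), d = 25.

Final answer: (150, 475) = (25); d = 25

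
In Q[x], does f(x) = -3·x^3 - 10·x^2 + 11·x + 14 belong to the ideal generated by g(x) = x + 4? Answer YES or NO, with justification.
NO

In Q[x] the ideal (g) consists of all multiples of g, so f ∈ (g) iff g | f, i.e. iff the remainder of f on division by g is 0. Divide f by g (g is monic, so eliminate the leading term of the running remainder at each step):
  leading term -3·x^3: subtract (-3·x^2)·g(x) = -3·x^3 - 12·x^2, leaving 2·x^2 + 11·x + 14
  leading term 2·x^2: subtract (2·x)·g(x) = 2·x^2 + 8·x, leaving 3·x + 14
  leading term 3·x: subtract (3)·g(x) = 3·x + 12, leaving 2
The remainder r(x) = 2 ≠ 0 (and deg r < deg g), so g ∤ f, i.e. f ∉ (g).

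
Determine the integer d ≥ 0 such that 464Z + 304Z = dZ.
In the PID Z, (a, b) is generated by gcd(a, b). Compute gcd(464, 304) with the extended Euclidean algorithm, tracking rows (r, s, t) with s·464 + t·304 = r:
  row A: (464, 1, 0)   [1·464 + 0·304 = 464]
  row B: (304, 0, 1)   [0·464 + 1·304 = 304]
  464 = 1·304 + 160   → row C = row A − 1·row B = (160, 1, −1)   [check: 1·464 − 1·304 = 160]
  304 = 1·160 + 144   → row D = row B − 1·row C = (144, −1, 2)   [check: −1·464 + 2·304 = 144]
  160 = 1·144 + 16   → row E = row C − 1·row D = (16, 2, −3)   [check: 2·464 − 3·304 = 16]
  144 = 9·16 + 0   → remainder 0, stop. gcd = 16 (last nonzero row E).
So gcd(464, 304) = 16, with Bézout identity 2·464 − 3·304 = 16. Containment (⊇): the Bézout identity exhibits 16 as an element of (464, 304), giving (16) ⊆ (464, 304). Containment (⊆): since 16 | 464 and 16 | 304 (464 = 16·29, 304 = 16·19), every Z-linear combination of 464 and 304 is divisible by 16, so (464, 304) ⊆ (16). Therefore (464, 304) = (16), d = 16.

Final answer: (464, 304) = (16); d = 16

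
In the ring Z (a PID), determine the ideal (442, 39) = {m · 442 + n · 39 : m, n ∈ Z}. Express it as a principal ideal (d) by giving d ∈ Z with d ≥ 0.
(442, 39) = (13); d = 13

In the PID Z, (a, b) is generated by gcd(a, b). Compute gcd(442, 39) with the extended Euclidean algorithm, tracking rows (r, s, t) with s·442 + t·39 = r:
  row A: (442, 1, 0)   [1·442 + 0·39 = 442]
  row B: (39, 0, 1)   [0·442 + 1·39 = 39]
  442 = 11·39 + 13   → row C = row A − 11·row B = (13, 1, −11)   [check: 1·442 − 11·39 = 13]
  39 = 3·13 + 0   → remainder 0, stop. gcd = 13 (last nonzero row C).
So gcd(442, 39) = 13, with Bézout identity 1·442 − 11·39 = 13. Containment (⊇): the Bézout identity exhibits 13 as an element of (442, 39), giving (13) ⊆ (442, 39). Containment (⊆): since 13 | 442 and 13 | 39 (442 = 13·34, 39 = 13·3), every Z-linear combination of 442 and 39 is divisible by 13, so (442, 39) ⊆ (13). Therefore (442, 39) = (13), d = 13.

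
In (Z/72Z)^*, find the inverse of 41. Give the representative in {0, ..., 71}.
41^(−1) ≡ 65 (mod 72)

Apply the extended Euclidean algorithm to (72, 41), tracking rows (r, s, t) with s·72 + t·41 = r. Each division r_prev = q·r_cur + r_new produces the new row as (previous row) − q·(current row):
  row A: (72, 1, 0)   [1·72 + 0·41 = 72]
  row B: (41, 0, 1)   [0·72 + 1·41 = 41]
  72 = 1·41 + 31   → row C = row A − 1·row B = (31, 1, −1)   [check: 1·72 − 1·41 = 31]
  41 = 1·31 + 10   → row D = row B − 1·row C = (10, −1, 2)   [check: −1·72 + 2·41 = 10]
  31 = 3·10 + 1   → row E = row C − 3·row D = (1, 4, −7)   [check: 4·72 − 7·41 = 1]
  10 = 10·1 + 0   → remainder 0, stop. gcd = 1 (last nonzero row E).
The gcd is 1, so 41 is invertible mod 72. The last nonzero row gives 4·72 − 7·41 = 1, so t = −7. So 41^(−1) ≡ −7 ≡ 65 (mod 72). Verify: 41 · 65 = 2665 ≡ 1 (mod 72). ✓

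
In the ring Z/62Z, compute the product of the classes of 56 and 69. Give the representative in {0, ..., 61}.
Reduce the factors first: 69 ≡ 7 (mod 62), so 56 · 69 ≡ 56 · 7 (mod 62). 56 · 7 = 392. Dividing by 62: 392 = 6·62 + 20. So (56 · 69) mod 62 = 20.

Final answer: 20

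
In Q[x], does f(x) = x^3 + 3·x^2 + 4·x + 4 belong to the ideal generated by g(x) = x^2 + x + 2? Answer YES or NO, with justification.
YES

In Q[x] the ideal (g) consists of all multiples of g, so f ∈ (g) iff g | f, i.e. iff the remainder of f on division by g is 0. Divide f by g (g is monic, so eliminate the leading term of the running remainder at each step):
  leading term x^3: subtract (x)·g(x) = x^3 + x^2 + 2·x, leaving 2·x^2 + 2·x + 4
  leading term 2·x^2: subtract (2)·g(x) = 2·x^2 + 2·x + 4, leaving 0
The remainder is 0, so f(x) = g(x) · h(x) with h(x) = x + 2. Hence g | f, i.e. f ∈ (g).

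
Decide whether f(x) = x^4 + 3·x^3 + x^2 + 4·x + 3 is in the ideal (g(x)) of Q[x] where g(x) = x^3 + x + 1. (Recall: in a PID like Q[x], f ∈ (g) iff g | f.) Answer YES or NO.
YES

In Q[x] the ideal (g) consists of all multiples of g, so f ∈ (g) iff g | f, i.e. iff the remainder of f on division by g is 0. Divide f by g (g is monic, so eliminate the leading term of the running remainder at each step):
  leading term x^4: subtract (x)·g(x) = x^4 + x^2 + x, leaving 3·x^3 + 3·x + 3
  leading term 3·x^3: subtract (3)·g(x) = 3·x^3 + 3·x + 3, leaving 0
The remainder is 0, so f(x) = g(x) · h(x) with h(x) = x + 3. Hence g | f, i.e. f ∈ (g).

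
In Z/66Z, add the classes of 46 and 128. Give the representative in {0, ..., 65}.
42

Reduce the summands first: 128 ≡ 62 (mod 66), so 46 + 128 ≡ 46 + 62 (mod 66). 46 + 62 = 108; 108 = 1·66 + 42, so (46 + 128) mod 66 = 42.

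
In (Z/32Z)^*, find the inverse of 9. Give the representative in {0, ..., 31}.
Apply the extended Euclidean algorithm to (32, 9), tracking rows (r, s, t) with s·32 + t·9 = r. Each division r_prev = q·r_cur + r_new produces the new row as (previous row) − q·(current row):
  row A: (32, 1, 0)   [1·32 + 0·9 = 32]
  row B: (9, 0, 1)   [0·32 + 1·9 = 9]
  32 = 3·9 + 5   → row C = row A − 3·row B = (5, 1, −3)   [check: 1·32 − 3·9 = 5]
  9 = 1·5 + 4   → row D = row B − 1·row C = (4, −1, 4)   [check: −1·32 + 4·9 = 4]
  5 = 1·4 + 1   → row E = row C − 1·row D = (1, 2, −7)   [check: 2·32 − 7·9 = 1]
  4 = 4·1 + 0   → remainder 0, stop. gcd = 1 (last nonzero row E).
The gcd is 1, so 9 is invertible mod 32. The last nonzero row gives 2·32 − 7·9 = 1, so t = −7. So 9^(−1) ≡ −7 ≡ 25 (mod 32). Verify: 9 · 25 = 225 ≡ 1 (mod 32). ✓

Final answer: 9^(−1) ≡ 25 (mod 32)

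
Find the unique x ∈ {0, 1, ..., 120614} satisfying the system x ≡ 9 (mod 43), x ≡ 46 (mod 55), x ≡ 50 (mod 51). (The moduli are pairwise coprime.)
x ≡ 22541 (mod 120615); the representative in [0, 120615) is 22541

The moduli 43, 55, 51 are pairwise coprime, so by the CRT there is a unique solution mod 43·55·51 = 120615.
Solve by successive substitution. Start with x ≡ 9 (mod 43).
  Combine with x ≡ 46 (mod 55): write x = 9 + 43·t and require 9 + 43·t ≡ 46 (mod 55), i.e. 43·t ≡ 46 − 9 ≡ 37 (mod 55). Since 43^(−1) ≡ 32 (mod 55), t ≡ 32·37 ≡ 29 (mod 55). So x ≡ 9 + 43·29 = 1256 (mod 2365).
  Combine with x ≡ 50 (mod 51): write x = 1256 + 2365·t and require 1256 + 2365·t ≡ 50 (mod 51), i.e. 2365·t ≡ 50 − 1256 ≡ 18 (mod 51). Since 2365^(−1) ≡ 43 (mod 51) (2365 ≡ 19 (mod 51)), t ≡ 43·18 ≡ 9 (mod 51). So x ≡ 1256 + 2365·9 = 22541 (mod 120615).
Unique solution in [0, 120615): x = 22541.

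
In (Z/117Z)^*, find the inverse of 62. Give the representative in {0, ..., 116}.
Apply the extended Euclidean algorithm to (117, 62), tracking rows (r, s, t) with s·117 + t·62 = r. Each division r_prev = q·r_cur + r_new produces the new row as (previous row) − q·(current row):
  row A: (117, 1, 0)   [1·117 + 0·62 = 117]
  row B: (62, 0, 1)   [0·117 + 1·62 = 62]
  117 = 1·62 + 55   → row C = row A − 1·row B = (55, 1, −1)   [check: 1·117 − 1·62 = 55]
  62 = 1·55 + 7   → row D = row B − 1·row C = (7, −1, 2)   [check: −1·117 + 2·62 = 7]
  55 = 7·7 + 6   → row E = row C − 7·row D = (6, 8, −15)   [check: 8·117 − 15·62 = 6]
  7 = 1·6 + 1   → row F = row D − 1·row E = (1, −9, 17)   [check: −9·117 + 17·62 = 1]
  6 = 6·1 + 0   → remainder 0, stop. gcd = 1 (last nonzero row F).
The gcd is 1, so 62 is invertible mod 117. The last nonzero row gives −9·117 + 17·62 = 1, so t = 17. So 62^(−1) ≡ 17 (mod 117). Verify: 62 · 17 = 1054 ≡ 1 (mod 117). ✓

Final answer: 62^(−1) ≡ 17 (mod 117)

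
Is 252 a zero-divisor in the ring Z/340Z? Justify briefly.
YES

gcd(252, 340) = 4 > 1, so 252 is not a unit in Z/340Z. In Z/nZ every nonzero non-unit is a zero-divisor: explicitly, take b = 340/gcd = 85 ≠ 0 (mod 340); then 252·85 = 21420 = 63·340, i.e. 252·85 ≡ 0 (mod 340). So 252 is a zero-divisor.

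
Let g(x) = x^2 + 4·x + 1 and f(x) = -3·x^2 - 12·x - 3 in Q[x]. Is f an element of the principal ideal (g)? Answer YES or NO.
YES

In Q[x] the ideal (g) consists of all multiples of g, so f ∈ (g) iff g | f, i.e. iff the remainder of f on division by g is 0. Divide f by g (g is monic, so eliminate the leading term of the running remainder at each step):
  leading term -3·x^2: subtract (-3)·g(x) = -3·x^2 - 12·x - 3, leaving 0
The remainder is 0, so f(x) = g(x) · h(x) with h(x) = -3. Hence g | f, i.e. f ∈ (g).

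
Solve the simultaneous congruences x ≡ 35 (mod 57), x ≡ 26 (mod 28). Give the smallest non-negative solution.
x ≡ 1118 (mod 1596); the representative in [0, 1596) is 1118

The moduli 57, 28 are pairwise coprime, so by the CRT there is a unique solution mod 57·28 = 1596.
Solve by successive substitution. Start with x ≡ 35 (mod 57).
  Combine with x ≡ 26 (mod 28): write x = 35 + 57·t and require 35 + 57·t ≡ 26 (mod 28), i.e. 57·t ≡ 26 − 35 ≡ 19 (mod 28). Since 57^(−1) ≡ 1 (mod 28) (57 ≡ 1 (mod 28)), t ≡ 1·19 ≡ 19 (mod 28). So x ≡ 35 + 57·19 = 1118 (mod 1596).
Unique solution in [0, 1596): x = 1118.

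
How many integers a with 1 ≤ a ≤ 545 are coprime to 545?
The number of a ∈ {1, ..., 545} with gcd(a, 545) = 1 is by definition Euler's totient φ(545). φ is multiplicative, with φ(p^e) = p^e − p^(e−1). Factorise 545 = 5 · 109. Then
  φ(545) = (5 − 1) · (109 − 1) = 4 · 108 = 432.
So there are 432 such integers.

Final answer: 432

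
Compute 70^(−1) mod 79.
70^(−1) ≡ 35 (mod 79)

Apply the extended Euclidean algorithm to (79, 70), tracking rows (r, s, t) with s·79 + t·70 = r. Each division r_prev = q·r_cur + r_new produces the new row as (previous row) − q·(current row):
  row A: (79, 1, 0)   [1·79 + 0·70 = 79]
  row B: (70, 0, 1)   [0·79 + 1·70 = 70]
  79 = 1·70 + 9   → row C = row A − 1·row B = (9, 1, −1)   [check: 1·79 − 1·70 = 9]
  70 = 7·9 + 7   → row D = row B − 7·row C = (7, −7, 8)   [check: −7·79 + 8·70 = 7]
  9 = 1·7 + 2   → row E = row C − 1·row D = (2, 8, −9)   [check: 8·79 − 9·70 = 2]
  7 = 3·2 + 1   → row F = row D − 3·row E = (1, −31, 35)   [check: −31·79 + 35·70 = 1]
  2 = 2·1 + 0   → remainder 0, stop. gcd = 1 (last nonzero row F).
The gcd is 1, so 70 is invertible mod 79. The last nonzero row gives −31·79 + 35·70 = 1, so t = 35. So 70^(−1) ≡ 35 (mod 79). Verify: 70 · 35 = 2450 ≡ 1 (mod 79). ✓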